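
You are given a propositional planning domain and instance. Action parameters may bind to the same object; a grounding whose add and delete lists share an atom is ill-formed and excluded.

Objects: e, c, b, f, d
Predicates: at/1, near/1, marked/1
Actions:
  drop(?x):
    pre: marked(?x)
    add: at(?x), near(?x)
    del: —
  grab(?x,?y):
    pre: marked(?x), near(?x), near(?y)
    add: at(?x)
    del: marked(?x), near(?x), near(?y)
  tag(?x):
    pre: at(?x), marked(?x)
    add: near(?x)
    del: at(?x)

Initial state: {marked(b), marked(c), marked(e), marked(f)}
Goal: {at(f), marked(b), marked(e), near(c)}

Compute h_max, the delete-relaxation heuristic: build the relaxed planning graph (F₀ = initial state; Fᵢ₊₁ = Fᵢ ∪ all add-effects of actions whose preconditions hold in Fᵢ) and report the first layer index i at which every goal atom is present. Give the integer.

F0 = init (4 atoms)
F1 = F0 ∪ {at(b), at(c), at(e), at(f), near(b), near(c), near(e), near(f)}  (12 atoms)
goal ⊆ F1  ⇒  h_max = 1

1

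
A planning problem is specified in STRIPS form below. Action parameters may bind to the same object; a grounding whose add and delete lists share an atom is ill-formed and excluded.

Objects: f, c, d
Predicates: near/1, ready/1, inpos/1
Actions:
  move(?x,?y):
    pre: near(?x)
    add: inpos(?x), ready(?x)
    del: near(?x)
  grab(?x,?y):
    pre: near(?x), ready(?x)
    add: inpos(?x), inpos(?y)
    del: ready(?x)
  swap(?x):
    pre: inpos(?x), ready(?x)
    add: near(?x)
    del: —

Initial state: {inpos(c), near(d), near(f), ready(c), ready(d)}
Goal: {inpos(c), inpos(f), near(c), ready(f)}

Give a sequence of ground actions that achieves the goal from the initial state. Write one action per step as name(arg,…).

1. move(f,f)  →  {inpos(c), inpos(f), near(d), ready(c), ready(d), ready(f)}
2. swap(c)  →  {inpos(c), inpos(f), near(c), near(d), ready(c), ready(d), ready(f)}

move(f,f); swap(c)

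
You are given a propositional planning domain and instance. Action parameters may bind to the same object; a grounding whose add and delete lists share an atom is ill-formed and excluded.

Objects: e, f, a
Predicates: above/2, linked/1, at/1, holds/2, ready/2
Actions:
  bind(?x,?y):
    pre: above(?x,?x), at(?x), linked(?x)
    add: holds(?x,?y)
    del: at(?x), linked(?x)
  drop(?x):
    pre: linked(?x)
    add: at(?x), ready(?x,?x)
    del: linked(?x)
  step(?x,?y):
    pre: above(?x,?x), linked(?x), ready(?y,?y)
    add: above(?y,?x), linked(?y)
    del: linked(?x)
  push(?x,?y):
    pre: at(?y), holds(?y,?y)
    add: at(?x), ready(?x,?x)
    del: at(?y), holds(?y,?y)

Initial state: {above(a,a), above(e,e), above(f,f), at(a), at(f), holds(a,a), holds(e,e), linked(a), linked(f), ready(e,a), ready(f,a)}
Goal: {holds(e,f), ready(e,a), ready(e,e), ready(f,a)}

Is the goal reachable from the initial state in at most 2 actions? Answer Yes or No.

1. push(e,a)  →  {above(a,a), above(e,e), above(f,f), at(e), at(f), holds(e,e), linked(a), linked(f), ready(e,a), ready(e,e), ready(f,a)}
2. step(f,e)  →  {above(a,a), above(e,e), above(e,f), above(f,f), at(e), at(f), holds(e,e), linked(a), linked(e), ready(e,a), ready(e,e), ready(f,a)}
3. bind(e,f)  →  {above(a,a), above(e,e), above(e,f), above(f,f), at(f), holds(e,e), holds(e,f), linked(a), ready(e,a), ready(e,e), ready(f,a)}
optimal plan length = 3; 3 > 2

No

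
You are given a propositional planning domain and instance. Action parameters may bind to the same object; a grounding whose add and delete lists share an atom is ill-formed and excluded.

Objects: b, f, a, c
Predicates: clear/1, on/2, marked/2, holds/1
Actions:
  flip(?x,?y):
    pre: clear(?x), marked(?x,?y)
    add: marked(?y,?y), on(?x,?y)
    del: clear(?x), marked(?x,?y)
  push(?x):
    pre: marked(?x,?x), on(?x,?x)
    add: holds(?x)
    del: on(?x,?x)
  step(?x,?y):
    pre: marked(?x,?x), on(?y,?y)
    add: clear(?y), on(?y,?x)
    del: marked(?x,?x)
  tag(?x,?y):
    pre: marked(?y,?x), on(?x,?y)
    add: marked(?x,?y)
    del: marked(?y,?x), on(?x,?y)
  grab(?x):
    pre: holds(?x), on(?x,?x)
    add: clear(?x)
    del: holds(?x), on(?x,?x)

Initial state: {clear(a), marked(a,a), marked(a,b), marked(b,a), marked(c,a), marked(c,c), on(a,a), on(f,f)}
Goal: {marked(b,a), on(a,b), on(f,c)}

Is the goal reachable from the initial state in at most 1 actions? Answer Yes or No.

1. flip(a,b)  →  {marked(a,a), marked(b,a), marked(b,b), marked(c,a), marked(c,c), on(a,a), on(a,b), on(f,f)}
2. step(c,f)  →  {clear(f), marked(a,a), marked(b,a), marked(b,b), marked(c,a), on(a,a), on(a,b), on(f,c), on(f,f)}
optimal plan length = 2; 2 > 1

No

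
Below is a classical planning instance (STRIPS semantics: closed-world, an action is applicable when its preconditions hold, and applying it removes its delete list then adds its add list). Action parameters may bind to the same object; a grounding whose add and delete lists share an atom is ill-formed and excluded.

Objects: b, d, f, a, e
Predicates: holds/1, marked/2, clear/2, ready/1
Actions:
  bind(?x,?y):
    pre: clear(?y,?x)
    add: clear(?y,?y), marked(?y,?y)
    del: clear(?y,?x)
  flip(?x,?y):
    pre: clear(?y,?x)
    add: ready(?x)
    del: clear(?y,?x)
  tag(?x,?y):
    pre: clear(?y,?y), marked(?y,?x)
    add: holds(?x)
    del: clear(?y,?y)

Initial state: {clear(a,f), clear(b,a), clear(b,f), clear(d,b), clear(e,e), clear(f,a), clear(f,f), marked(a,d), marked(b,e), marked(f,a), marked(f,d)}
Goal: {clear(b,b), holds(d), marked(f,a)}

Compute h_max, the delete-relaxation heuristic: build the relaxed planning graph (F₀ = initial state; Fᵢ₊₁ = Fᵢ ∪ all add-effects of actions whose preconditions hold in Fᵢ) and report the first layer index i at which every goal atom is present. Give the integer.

F0 = init (11 atoms)
F1 = F0 ∪ {clear(a,a), clear(b,b), clear(d,d), holds(a), holds(d), marked(a,a), marked(b,b), marked(d,d), marked(f,f), ready(a), ready(b), ready(e), ready(f)}  (24 atoms)
goal ⊆ F1  ⇒  h_max = 1

1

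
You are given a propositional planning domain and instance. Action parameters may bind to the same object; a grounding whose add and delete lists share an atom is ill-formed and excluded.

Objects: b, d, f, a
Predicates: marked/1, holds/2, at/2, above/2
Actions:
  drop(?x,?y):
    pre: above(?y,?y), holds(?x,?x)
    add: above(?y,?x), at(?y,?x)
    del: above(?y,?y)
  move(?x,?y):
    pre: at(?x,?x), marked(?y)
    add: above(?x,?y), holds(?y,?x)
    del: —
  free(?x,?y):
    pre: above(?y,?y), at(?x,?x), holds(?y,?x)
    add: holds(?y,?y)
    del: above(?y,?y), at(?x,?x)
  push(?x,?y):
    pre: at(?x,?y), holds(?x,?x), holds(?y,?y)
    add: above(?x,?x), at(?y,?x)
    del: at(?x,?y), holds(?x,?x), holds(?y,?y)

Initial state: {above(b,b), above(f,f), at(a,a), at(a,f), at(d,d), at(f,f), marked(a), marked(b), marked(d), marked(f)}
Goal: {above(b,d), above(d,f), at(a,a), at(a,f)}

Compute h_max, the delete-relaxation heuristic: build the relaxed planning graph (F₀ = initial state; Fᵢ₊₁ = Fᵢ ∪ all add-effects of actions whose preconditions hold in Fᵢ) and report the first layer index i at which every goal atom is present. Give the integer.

F0 = init (10 atoms)
F1 = F0 ∪ {above(a,a), above(a,b), above(a,d), above(a,f), above(d,a), above(d,b), above(d,d), above(d,f), above(f,a), above(f,b), above(f,d), holds(a,a), holds(a,d), holds(a,f), holds(b,a), holds(b,d), holds(b,f), holds(d,a), holds(d,d), holds(d,f), holds(f,a), holds(f,d), holds(f,f)}  (33 atoms)
F2 = F1 ∪ {above(b,a), above(b,d), above(b,f), at(a,d), at(b,a), at(b,d), at(b,f), at(d,a), at(d,f), at(f,a), at(f,d), holds(b,b)}  (45 atoms)
goal ⊆ F2  ⇒  h_max = 2

2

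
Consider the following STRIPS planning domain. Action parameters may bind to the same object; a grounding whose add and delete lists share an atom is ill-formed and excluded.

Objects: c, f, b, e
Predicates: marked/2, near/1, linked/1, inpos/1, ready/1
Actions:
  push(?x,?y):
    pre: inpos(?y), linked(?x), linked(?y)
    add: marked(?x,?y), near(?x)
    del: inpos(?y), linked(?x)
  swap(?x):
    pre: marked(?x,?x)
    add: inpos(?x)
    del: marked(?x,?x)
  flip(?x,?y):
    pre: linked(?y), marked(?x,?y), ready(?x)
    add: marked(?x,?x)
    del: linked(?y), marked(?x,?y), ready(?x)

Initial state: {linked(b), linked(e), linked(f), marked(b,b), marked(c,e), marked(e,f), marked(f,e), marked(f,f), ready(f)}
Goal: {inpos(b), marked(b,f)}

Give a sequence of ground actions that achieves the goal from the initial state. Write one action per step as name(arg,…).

1. swap(f)  →  {inpos(f), linked(b), linked(e), linked(f), marked(b,b), marked(c,e), marked(e,f), marked(f,e), ready(f)}
2. push(b,f)  →  {linked(e), linked(f), marked(b,b), marked(b,f), marked(c,e), marked(e,f), marked(f,e), near(b), ready(f)}
3. swap(b)  →  {inpos(b), linked(e), linked(f), marked(b,f), marked(c,e), marked(e,f), marked(f,e), near(b), ready(f)}

swap(f); push(b,f); swap(b)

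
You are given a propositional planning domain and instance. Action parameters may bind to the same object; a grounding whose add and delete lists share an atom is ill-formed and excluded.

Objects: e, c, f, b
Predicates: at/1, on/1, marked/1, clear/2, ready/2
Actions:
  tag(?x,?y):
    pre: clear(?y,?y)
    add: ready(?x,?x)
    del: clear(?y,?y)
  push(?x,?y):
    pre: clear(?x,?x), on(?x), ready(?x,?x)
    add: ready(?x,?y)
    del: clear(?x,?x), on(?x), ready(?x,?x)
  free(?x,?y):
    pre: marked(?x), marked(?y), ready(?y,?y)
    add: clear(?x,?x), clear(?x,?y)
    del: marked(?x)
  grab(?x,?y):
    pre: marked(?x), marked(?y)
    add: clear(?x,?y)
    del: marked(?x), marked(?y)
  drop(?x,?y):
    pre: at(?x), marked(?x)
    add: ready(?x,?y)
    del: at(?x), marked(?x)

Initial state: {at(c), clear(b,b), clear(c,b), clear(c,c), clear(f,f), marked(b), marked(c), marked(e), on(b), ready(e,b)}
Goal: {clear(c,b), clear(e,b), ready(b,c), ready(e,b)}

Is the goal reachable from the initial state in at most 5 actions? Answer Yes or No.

Yes

1. tag(b,c)  →  {at(c), clear(b,b), clear(c,b), clear(f,f), marked(b), marked(c), marked(e), on(b), ready(b,b), ready(e,b)}
2. push(b,c)  →  {at(c), clear(c,b), clear(f,f), marked(b), marked(c), marked(e), ready(b,c), ready(e,b)}
3. grab(e,b)  →  {at(c), clear(c,b), clear(e,b), clear(f,f), marked(c), ready(b,c), ready(e,b)}
optimal plan length = 3; 3 ≤ 5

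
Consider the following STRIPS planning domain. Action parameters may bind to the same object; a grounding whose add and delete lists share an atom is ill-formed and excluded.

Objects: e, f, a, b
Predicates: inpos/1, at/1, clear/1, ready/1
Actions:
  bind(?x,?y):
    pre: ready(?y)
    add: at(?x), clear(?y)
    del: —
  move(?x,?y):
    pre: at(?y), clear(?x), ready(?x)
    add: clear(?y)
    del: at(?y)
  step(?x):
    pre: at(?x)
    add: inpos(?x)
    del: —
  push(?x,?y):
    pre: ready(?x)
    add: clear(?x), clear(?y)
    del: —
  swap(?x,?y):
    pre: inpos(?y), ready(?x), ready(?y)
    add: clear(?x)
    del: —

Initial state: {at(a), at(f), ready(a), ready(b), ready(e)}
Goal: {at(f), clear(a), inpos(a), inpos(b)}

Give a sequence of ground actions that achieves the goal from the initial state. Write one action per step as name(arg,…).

1. bind(b,a)  →  {at(a), at(b), at(f), clear(a), ready(a), ready(b), ready(e)}
2. step(a)  →  {at(a), at(b), at(f), clear(a), inpos(a), ready(a), ready(b), ready(e)}
3. step(b)  →  {at(a), at(b), at(f), clear(a), inpos(a), inpos(b), ready(a), ready(b), ready(e)}

bind(b,a); step(a); step(b)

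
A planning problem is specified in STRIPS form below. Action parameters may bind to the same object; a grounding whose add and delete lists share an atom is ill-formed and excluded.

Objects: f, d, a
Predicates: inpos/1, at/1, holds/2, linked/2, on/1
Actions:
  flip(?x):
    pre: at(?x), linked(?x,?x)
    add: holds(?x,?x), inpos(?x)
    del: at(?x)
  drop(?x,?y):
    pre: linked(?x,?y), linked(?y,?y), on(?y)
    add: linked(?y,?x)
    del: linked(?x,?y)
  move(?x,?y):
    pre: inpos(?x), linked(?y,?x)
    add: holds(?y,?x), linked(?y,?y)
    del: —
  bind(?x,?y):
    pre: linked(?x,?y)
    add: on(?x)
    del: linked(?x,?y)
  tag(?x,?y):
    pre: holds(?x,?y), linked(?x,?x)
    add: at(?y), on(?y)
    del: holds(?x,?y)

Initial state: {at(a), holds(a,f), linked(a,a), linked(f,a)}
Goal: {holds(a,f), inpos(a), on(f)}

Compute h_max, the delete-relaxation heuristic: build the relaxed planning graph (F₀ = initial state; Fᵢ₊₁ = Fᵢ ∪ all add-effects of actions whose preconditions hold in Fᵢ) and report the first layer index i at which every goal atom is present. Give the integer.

1

F0 = init (4 atoms)
F1 = F0 ∪ {at(f), holds(a,a), inpos(a), on(a), on(f)}  (9 atoms)
goal ⊆ F1  ⇒  h_max = 1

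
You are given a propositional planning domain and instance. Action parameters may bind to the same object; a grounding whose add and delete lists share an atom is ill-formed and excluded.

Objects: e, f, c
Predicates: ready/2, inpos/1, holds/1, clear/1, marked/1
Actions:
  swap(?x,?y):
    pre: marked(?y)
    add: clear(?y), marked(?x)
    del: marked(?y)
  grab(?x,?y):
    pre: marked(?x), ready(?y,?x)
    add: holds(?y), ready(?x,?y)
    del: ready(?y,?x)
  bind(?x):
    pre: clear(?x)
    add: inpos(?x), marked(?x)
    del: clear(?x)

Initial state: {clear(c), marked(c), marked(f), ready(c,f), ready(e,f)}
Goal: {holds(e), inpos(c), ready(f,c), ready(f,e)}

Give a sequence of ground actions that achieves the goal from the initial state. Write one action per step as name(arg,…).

1. grab(f,e)  →  {clear(c), holds(e), marked(c), marked(f), ready(c,f), ready(f,e)}
2. grab(f,c)  →  {clear(c), holds(c), holds(e), marked(c), marked(f), ready(f,c), ready(f,e)}
3. bind(c)  →  {holds(c), holds(e), inpos(c), marked(c), marked(f), ready(f,c), ready(f,e)}

grab(f,e); grab(f,c); bind(c)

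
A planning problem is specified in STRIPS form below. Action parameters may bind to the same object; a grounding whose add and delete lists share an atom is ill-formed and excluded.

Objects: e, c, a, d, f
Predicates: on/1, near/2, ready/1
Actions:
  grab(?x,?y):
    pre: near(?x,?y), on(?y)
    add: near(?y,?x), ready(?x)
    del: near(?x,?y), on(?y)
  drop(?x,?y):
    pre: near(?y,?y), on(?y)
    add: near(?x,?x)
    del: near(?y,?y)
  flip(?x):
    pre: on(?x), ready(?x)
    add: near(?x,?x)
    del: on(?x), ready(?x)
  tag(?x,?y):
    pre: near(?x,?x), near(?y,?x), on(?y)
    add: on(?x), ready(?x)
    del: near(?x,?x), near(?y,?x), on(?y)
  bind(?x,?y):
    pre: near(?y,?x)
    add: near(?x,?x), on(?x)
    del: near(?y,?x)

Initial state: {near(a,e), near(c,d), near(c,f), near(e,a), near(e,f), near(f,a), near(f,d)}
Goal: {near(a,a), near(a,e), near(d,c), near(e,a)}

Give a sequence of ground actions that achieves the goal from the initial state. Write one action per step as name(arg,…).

1. bind(a,f)  →  {near(a,a), near(a,e), near(c,d), near(c,f), near(e,a), near(e,f), near(f,d), on(a)}
2. bind(d,f)  →  {near(a,a), near(a,e), near(c,d), near(c,f), near(d,d), near(e,a), near(e,f), on(a), on(d)}
3. grab(c,d)  →  {near(a,a), near(a,e), near(c,f), near(d,c), near(d,d), near(e,a), near(e,f), on(a), ready(c)}

bind(a,f); bind(d,f); grab(c,d)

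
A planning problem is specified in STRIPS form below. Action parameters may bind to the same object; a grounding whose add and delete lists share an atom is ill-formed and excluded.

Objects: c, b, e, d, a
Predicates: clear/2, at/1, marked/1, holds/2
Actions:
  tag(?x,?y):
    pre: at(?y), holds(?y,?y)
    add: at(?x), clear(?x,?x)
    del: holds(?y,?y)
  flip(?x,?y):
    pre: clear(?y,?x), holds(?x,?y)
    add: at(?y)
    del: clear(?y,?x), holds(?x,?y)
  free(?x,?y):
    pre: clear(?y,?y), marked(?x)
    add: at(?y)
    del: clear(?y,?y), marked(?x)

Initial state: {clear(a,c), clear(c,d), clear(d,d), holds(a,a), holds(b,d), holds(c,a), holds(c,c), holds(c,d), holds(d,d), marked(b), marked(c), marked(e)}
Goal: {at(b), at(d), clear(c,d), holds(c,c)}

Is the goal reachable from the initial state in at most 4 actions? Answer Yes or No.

Yes

1. free(c,d)  →  {at(d), clear(a,c), clear(c,d), holds(a,a), holds(b,d), holds(c,a), holds(c,c), holds(c,d), holds(d,d), marked(b), marked(e)}
2. tag(b,d)  →  {at(b), at(d), clear(a,c), clear(b,b), clear(c,d), holds(a,a), holds(b,d), holds(c,a), holds(c,c), holds(c,d), marked(b), marked(e)}
optimal plan length = 2; 2 ≤ 4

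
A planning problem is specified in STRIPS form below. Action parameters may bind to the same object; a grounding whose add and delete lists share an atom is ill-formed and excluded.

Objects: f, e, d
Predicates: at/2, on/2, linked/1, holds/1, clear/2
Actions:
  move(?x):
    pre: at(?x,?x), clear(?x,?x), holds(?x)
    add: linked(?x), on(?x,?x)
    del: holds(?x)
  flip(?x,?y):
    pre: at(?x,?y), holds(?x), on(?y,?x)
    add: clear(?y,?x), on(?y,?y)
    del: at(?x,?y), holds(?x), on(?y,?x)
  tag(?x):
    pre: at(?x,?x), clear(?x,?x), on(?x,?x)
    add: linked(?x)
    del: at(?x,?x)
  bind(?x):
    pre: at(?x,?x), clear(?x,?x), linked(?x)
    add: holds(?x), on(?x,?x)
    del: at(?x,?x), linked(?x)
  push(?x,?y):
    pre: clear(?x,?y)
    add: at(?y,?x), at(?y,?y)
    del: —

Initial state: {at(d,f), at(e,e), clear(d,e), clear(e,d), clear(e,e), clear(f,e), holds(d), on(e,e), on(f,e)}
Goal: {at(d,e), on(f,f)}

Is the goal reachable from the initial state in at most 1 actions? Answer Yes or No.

No

1. tag(e)  →  {at(d,f), clear(d,e), clear(e,d), clear(e,e), clear(f,e), holds(d), linked(e), on(e,e), on(f,e)}
2. push(f,e)  →  {at(d,f), at(e,e), at(e,f), clear(d,e), clear(e,d), clear(e,e), clear(f,e), holds(d), linked(e), on(e,e), on(f,e)}
3. bind(e)  →  {at(d,f), at(e,f), clear(d,e), clear(e,d), clear(e,e), clear(f,e), holds(d), holds(e), on(e,e), on(f,e)}
4. flip(e,f)  →  {at(d,f), clear(d,e), clear(e,d), clear(e,e), clear(f,e), holds(d), on(e,e), on(f,f)}
5. push(e,d)  →  {at(d,d), at(d,e), at(d,f), clear(d,e), clear(e,d), clear(e,e), clear(f,e), holds(d), on(e,e), on(f,f)}
optimal plan length = 5; 5 > 1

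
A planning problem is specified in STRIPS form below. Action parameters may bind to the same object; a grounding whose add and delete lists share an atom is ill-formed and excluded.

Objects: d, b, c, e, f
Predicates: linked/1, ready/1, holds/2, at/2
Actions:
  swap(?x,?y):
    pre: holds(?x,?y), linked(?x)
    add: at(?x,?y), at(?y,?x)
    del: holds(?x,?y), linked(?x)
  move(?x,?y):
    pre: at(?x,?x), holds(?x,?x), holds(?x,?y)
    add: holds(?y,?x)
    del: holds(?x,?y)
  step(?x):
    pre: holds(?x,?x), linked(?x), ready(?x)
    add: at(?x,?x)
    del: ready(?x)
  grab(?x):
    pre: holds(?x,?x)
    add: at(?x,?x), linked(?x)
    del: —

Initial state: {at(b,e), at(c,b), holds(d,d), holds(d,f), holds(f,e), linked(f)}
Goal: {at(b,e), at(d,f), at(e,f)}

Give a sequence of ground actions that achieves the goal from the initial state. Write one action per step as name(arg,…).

swap(f,e); grab(d); swap(d,f)

1. swap(f,e)  →  {at(b,e), at(c,b), at(e,f), at(f,e), holds(d,d), holds(d,f)}
2. grab(d)  →  {at(b,e), at(c,b), at(d,d), at(e,f), at(f,e), holds(d,d), holds(d,f), linked(d)}
3. swap(d,f)  →  {at(b,e), at(c,b), at(d,d), at(d,f), at(e,f), at(f,d), at(f,e), holds(d,d)}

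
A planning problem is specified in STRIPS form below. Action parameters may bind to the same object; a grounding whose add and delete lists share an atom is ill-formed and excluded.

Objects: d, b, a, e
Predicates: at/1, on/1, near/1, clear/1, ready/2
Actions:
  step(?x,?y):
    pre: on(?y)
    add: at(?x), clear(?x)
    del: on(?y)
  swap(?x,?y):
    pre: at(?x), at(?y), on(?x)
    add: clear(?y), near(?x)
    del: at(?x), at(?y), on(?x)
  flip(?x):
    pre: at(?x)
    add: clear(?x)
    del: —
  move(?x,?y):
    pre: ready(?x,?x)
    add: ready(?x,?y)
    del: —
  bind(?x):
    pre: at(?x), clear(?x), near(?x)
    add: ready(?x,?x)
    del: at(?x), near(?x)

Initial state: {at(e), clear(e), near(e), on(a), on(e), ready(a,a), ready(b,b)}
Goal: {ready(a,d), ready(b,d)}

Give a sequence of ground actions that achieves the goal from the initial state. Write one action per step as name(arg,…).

move(b,d); move(a,d)

1. move(b,d)  →  {at(e), clear(e), near(e), on(a), on(e), ready(a,a), ready(b,b), ready(b,d)}
2. move(a,d)  →  {at(e), clear(e), near(e), on(a), on(e), ready(a,a), ready(a,d), ready(b,b), ready(b,d)}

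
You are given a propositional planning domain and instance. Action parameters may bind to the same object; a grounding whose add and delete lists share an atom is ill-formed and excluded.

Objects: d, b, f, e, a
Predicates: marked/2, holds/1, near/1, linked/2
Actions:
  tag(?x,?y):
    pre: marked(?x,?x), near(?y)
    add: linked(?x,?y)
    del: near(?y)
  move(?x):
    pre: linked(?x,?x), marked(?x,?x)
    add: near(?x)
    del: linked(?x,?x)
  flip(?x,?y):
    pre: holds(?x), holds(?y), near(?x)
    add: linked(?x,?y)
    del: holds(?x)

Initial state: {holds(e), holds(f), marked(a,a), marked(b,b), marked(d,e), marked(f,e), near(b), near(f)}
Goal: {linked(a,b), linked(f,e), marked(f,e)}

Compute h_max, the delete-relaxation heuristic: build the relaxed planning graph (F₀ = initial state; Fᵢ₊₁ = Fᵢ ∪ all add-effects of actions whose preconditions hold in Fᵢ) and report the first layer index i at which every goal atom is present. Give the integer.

1

F0 = init (8 atoms)
F1 = F0 ∪ {linked(a,b), linked(a,f), linked(b,b), linked(b,f), linked(f,e), linked(f,f)}  (14 atoms)
goal ⊆ F1  ⇒  h_max = 1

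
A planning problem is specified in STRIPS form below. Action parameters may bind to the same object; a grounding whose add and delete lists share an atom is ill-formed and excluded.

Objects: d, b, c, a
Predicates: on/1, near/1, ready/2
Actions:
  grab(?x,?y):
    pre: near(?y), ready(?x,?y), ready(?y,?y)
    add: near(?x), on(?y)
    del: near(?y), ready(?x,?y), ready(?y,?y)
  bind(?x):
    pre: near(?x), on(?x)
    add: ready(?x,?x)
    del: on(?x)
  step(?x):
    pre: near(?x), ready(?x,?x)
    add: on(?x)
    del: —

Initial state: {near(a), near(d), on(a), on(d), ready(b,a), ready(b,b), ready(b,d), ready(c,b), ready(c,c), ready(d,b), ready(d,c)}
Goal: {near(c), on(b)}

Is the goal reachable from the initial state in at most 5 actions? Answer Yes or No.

1. bind(d)  →  {near(a), near(d), on(a), ready(b,a), ready(b,b), ready(b,d), ready(c,b), ready(c,c), ready(d,b), ready(d,c), ready(d,d)}
2. grab(b,d)  →  {near(a), near(b), on(a), on(d), ready(b,a), ready(b,b), ready(c,b), ready(c,c), ready(d,b), ready(d,c)}
3. grab(c,b)  →  {near(a), near(c), on(a), on(b), on(d), ready(b,a), ready(c,c), ready(d,b), ready(d,c)}
optimal plan length = 3; 3 ≤ 5

Yes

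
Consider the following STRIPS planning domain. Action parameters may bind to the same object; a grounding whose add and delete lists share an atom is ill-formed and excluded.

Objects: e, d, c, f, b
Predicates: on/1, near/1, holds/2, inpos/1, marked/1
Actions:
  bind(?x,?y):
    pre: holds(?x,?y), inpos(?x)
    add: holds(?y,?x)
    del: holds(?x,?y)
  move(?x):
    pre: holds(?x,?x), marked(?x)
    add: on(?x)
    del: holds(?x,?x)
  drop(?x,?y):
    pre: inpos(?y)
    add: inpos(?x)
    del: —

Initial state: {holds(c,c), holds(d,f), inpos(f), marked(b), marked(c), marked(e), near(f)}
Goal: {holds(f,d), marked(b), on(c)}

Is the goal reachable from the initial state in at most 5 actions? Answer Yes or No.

1. move(c)  →  {holds(d,f), inpos(f), marked(b), marked(c), marked(e), near(f), on(c)}
2. drop(d,f)  →  {holds(d,f), inpos(d), inpos(f), marked(b), marked(c), marked(e), near(f), on(c)}
3. bind(d,f)  →  {holds(f,d), inpos(d), inpos(f), marked(b), marked(c), marked(e), near(f), on(c)}
optimal plan length = 3; 3 ≤ 5

Yes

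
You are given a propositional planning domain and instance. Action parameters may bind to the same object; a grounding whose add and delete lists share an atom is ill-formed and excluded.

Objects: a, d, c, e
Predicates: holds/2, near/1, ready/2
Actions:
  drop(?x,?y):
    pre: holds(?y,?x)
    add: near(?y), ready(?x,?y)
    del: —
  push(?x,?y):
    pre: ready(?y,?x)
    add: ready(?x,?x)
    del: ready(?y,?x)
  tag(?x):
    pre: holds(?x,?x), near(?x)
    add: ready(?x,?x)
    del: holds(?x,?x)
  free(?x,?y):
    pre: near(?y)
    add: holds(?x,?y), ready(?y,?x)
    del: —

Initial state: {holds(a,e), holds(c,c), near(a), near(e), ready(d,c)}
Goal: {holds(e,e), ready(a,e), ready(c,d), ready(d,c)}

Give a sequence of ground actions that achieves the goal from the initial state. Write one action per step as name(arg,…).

1. drop(c,c)  →  {holds(a,e), holds(c,c), near(a), near(c), near(e), ready(c,c), ready(d,c)}
2. free(d,c)  →  {holds(a,e), holds(c,c), holds(d,c), near(a), near(c), near(e), ready(c,c), ready(c,d), ready(d,c)}
3. free(e,a)  →  {holds(a,e), holds(c,c), holds(d,c), holds(e,a), near(a), near(c), near(e), ready(a,e), ready(c,c), ready(c,d), ready(d,c)}
4. free(e,e)  →  {holds(a,e), holds(c,c), holds(d,c), holds(e,a), holds(e,e), near(a), near(c), near(e), ready(a,e), ready(c,c), ready(c,d), ready(d,c), ready(e,e)}

drop(c,c); free(d,c); free(e,a); free(e,e)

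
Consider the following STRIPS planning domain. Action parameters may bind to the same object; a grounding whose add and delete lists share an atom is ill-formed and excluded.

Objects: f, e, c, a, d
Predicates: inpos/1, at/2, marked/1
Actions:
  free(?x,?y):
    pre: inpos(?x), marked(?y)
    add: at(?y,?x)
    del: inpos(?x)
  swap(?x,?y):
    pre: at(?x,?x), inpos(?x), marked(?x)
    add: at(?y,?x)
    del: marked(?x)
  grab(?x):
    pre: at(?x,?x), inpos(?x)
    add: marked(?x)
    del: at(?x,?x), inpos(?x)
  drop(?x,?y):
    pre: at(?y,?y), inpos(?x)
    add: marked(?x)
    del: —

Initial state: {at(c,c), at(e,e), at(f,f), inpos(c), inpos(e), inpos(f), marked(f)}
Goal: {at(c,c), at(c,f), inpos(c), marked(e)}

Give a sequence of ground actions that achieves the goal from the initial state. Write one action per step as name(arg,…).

1. swap(f,c)  →  {at(c,c), at(c,f), at(e,e), at(f,f), inpos(c), inpos(e), inpos(f)}
2. grab(e)  →  {at(c,c), at(c,f), at(f,f), inpos(c), inpos(f), marked(e)}

swap(f,c); grab(e)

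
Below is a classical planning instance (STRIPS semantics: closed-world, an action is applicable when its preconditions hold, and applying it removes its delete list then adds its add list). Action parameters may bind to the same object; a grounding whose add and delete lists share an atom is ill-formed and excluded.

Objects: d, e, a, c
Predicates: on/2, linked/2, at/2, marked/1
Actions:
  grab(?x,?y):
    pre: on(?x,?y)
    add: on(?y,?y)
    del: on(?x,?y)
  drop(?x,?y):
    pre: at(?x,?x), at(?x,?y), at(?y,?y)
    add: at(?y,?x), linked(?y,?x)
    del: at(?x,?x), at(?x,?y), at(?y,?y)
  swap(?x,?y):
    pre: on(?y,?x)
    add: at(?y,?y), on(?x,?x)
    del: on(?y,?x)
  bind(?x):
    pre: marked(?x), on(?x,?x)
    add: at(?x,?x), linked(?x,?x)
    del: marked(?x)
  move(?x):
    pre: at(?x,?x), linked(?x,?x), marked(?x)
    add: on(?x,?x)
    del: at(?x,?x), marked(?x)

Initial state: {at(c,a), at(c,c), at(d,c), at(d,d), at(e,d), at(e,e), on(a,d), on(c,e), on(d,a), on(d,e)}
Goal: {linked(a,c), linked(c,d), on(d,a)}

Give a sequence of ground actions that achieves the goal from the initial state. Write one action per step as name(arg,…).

drop(d,c); swap(d,a); swap(e,c); drop(c,a)

1. drop(d,c)  →  {at(c,a), at(c,d), at(e,d), at(e,e), linked(c,d), on(a,d), on(c,e), on(d,a), on(d,e)}
2. swap(d,a)  →  {at(a,a), at(c,a), at(c,d), at(e,d), at(e,e), linked(c,d), on(c,e), on(d,a), on(d,d), on(d,e)}
3. swap(e,c)  →  {at(a,a), at(c,a), at(c,c), at(c,d), at(e,d), at(e,e), linked(c,d), on(d,a), on(d,d), on(d,e), on(e,e)}
4. drop(c,a)  →  {at(a,c), at(c,d), at(e,d), at(e,e), linked(a,c), linked(c,d), on(d,a), on(d,d), on(d,e), on(e,e)}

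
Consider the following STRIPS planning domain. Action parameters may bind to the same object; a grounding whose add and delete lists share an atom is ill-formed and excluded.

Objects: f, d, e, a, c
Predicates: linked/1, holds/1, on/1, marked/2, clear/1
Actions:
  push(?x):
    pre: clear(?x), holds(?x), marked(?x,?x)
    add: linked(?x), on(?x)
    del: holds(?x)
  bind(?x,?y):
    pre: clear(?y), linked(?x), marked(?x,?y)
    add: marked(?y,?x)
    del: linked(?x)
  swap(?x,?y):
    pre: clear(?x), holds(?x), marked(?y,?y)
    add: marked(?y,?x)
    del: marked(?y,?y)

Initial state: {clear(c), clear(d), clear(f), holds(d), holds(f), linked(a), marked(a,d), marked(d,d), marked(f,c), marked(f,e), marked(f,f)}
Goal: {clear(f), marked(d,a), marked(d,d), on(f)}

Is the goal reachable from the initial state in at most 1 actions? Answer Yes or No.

1. push(f)  →  {clear(c), clear(d), clear(f), holds(d), linked(a), linked(f), marked(a,d), marked(d,d), marked(f,c), marked(f,e), marked(f,f), on(f)}
2. bind(a,d)  →  {clear(c), clear(d), clear(f), holds(d), linked(f), marked(a,d), marked(d,a), marked(d,d), marked(f,c), marked(f,e), marked(f,f), on(f)}
optimal plan length = 2; 2 > 1

No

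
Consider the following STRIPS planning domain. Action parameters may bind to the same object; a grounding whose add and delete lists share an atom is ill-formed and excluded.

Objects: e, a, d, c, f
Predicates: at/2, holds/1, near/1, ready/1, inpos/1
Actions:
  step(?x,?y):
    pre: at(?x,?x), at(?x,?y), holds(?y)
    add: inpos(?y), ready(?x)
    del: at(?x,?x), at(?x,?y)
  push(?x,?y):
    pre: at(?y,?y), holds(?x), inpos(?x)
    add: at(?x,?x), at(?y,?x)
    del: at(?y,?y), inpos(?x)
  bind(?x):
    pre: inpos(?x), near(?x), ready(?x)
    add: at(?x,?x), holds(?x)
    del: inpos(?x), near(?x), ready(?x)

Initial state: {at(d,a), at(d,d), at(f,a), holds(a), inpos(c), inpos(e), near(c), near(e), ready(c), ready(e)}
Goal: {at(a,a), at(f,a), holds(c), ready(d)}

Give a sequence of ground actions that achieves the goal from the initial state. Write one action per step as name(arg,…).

1. step(d,a)  →  {at(f,a), holds(a), inpos(a), inpos(c), inpos(e), near(c), near(e), ready(c), ready(d), ready(e)}
2. bind(c)  →  {at(c,c), at(f,a), holds(a), holds(c), inpos(a), inpos(e), near(e), ready(d), ready(e)}
3. push(a,c)  →  {at(a,a), at(c,a), at(f,a), holds(a), holds(c), inpos(e), near(e), ready(d), ready(e)}

step(d,a); bind(c); push(a,c)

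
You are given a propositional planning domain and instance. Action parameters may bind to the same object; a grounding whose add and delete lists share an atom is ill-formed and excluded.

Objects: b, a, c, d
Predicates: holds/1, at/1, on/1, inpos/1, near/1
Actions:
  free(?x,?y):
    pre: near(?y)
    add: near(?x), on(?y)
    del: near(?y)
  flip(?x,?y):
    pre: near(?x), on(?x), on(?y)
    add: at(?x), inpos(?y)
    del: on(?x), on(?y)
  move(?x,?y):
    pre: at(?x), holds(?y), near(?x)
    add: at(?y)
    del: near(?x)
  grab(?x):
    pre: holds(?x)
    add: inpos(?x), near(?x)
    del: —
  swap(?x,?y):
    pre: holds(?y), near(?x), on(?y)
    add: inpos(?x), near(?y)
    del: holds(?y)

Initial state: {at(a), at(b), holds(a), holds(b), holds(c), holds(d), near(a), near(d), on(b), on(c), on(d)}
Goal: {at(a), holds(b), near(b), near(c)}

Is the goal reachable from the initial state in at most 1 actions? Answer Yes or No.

No

1. free(b,a)  →  {at(a), at(b), holds(a), holds(b), holds(c), holds(d), near(b), near(d), on(a), on(b), on(c), on(d)}
2. free(c,d)  →  {at(a), at(b), holds(a), holds(b), holds(c), holds(d), near(b), near(c), on(a), on(b), on(c), on(d)}
optimal plan length = 2; 2 > 1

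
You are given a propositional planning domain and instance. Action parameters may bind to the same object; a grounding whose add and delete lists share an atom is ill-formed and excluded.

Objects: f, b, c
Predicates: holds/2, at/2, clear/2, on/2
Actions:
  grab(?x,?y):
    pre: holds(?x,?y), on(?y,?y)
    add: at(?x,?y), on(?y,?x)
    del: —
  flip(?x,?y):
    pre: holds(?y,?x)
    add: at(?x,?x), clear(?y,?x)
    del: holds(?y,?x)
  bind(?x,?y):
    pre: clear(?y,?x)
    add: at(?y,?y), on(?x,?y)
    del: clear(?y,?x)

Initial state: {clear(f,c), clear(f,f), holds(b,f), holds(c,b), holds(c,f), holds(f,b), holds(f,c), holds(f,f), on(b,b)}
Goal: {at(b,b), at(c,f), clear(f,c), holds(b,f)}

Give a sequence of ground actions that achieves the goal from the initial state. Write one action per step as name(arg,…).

flip(b,f); bind(f,f); grab(c,f)

1. flip(b,f)  →  {at(b,b), clear(f,b), clear(f,c), clear(f,f), holds(b,f), holds(c,b), holds(c,f), holds(f,c), holds(f,f), on(b,b)}
2. bind(f,f)  →  {at(b,b), at(f,f), clear(f,b), clear(f,c), holds(b,f), holds(c,b), holds(c,f), holds(f,c), holds(f,f), on(b,b), on(f,f)}
3. grab(c,f)  →  {at(b,b), at(c,f), at(f,f), clear(f,b), clear(f,c), holds(b,f), holds(c,b), holds(c,f), holds(f,c), holds(f,f), on(b,b), on(f,c), on(f,f)}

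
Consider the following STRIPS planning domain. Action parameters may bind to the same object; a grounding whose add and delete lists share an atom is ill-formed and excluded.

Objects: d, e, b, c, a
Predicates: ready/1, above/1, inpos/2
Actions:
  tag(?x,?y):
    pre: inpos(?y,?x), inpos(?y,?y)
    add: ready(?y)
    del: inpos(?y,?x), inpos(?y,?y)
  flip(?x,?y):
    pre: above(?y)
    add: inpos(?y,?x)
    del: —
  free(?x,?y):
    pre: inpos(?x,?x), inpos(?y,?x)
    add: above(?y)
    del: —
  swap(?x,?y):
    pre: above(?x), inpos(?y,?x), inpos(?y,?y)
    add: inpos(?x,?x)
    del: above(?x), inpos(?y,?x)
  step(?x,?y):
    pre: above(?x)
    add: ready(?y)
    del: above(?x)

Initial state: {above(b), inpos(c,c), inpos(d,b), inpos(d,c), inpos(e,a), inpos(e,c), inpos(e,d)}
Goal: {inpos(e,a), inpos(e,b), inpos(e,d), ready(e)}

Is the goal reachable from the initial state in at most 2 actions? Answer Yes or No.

1. free(c,e)  →  {above(b), above(e), inpos(c,c), inpos(d,b), inpos(d,c), inpos(e,a), inpos(e,c), inpos(e,d)}
2. flip(b,e)  →  {above(b), above(e), inpos(c,c), inpos(d,b), inpos(d,c), inpos(e,a), inpos(e,b), inpos(e,c), inpos(e,d)}
3. step(e,e)  →  {above(b), inpos(c,c), inpos(d,b), inpos(d,c), inpos(e,a), inpos(e,b), inpos(e,c), inpos(e,d), ready(e)}
optimal plan length = 3; 3 > 2

No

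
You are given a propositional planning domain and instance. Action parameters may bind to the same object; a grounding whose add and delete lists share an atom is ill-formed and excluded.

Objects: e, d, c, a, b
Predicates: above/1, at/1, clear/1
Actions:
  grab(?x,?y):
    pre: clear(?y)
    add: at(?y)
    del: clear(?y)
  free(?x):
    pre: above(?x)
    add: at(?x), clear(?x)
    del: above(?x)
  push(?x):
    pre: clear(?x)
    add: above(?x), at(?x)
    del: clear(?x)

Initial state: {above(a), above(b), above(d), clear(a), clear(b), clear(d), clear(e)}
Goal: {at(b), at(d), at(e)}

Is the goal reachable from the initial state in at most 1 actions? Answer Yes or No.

No

1. grab(e,e)  →  {above(a), above(b), above(d), at(e), clear(a), clear(b), clear(d)}
2. grab(e,d)  →  {above(a), above(b), above(d), at(d), at(e), clear(a), clear(b)}
3. grab(e,b)  →  {above(a), above(b), above(d), at(b), at(d), at(e), clear(a)}
optimal plan length = 3; 3 > 1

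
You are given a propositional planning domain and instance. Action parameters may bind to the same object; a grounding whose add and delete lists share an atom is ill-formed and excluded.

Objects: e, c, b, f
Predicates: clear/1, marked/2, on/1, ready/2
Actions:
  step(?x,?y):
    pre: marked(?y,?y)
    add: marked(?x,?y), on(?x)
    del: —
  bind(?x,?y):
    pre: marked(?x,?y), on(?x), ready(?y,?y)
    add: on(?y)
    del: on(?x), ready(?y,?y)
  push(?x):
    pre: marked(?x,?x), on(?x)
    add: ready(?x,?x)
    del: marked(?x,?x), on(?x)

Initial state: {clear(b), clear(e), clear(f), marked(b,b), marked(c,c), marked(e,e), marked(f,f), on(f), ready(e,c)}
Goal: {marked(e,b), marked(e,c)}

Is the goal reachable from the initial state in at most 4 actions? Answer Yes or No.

1. step(e,c)  →  {clear(b), clear(e), clear(f), marked(b,b), marked(c,c), marked(e,c), marked(e,e), marked(f,f), on(e), on(f), ready(e,c)}
2. step(e,b)  →  {clear(b), clear(e), clear(f), marked(b,b), marked(c,c), marked(e,b), marked(e,c), marked(e,e), marked(f,f), on(e), on(f), ready(e,c)}
optimal plan length = 2; 2 ≤ 4

Yes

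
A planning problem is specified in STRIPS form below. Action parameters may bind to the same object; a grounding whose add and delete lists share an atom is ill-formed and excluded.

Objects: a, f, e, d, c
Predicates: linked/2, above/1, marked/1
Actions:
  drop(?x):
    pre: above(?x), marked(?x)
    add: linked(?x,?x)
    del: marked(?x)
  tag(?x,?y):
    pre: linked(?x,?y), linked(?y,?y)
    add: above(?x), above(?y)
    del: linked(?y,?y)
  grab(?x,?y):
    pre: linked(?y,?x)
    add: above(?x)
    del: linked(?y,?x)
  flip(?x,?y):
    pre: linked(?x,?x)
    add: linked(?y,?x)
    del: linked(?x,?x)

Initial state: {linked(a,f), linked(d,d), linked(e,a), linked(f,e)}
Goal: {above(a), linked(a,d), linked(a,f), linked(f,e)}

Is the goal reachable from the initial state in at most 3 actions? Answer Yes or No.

1. grab(a,e)  →  {above(a), linked(a,f), linked(d,d), linked(f,e)}
2. flip(d,a)  →  {above(a), linked(a,d), linked(a,f), linked(f,e)}
optimal plan length = 2; 2 ≤ 3

Yes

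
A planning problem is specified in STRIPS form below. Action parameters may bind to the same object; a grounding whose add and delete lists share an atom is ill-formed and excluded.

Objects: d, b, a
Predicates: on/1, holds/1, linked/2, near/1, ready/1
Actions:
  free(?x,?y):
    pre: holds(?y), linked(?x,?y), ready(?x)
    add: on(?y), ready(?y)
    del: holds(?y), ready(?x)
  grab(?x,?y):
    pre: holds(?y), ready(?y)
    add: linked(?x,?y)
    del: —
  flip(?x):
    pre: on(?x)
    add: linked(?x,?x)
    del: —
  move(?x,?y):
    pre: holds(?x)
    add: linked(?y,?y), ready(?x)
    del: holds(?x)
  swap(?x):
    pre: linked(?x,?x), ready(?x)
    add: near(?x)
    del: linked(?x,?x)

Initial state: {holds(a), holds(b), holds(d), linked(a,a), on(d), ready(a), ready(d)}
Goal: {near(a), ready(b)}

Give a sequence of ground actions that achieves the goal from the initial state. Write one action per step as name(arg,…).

move(b,d); swap(a)

1. move(b,d)  →  {holds(a), holds(d), linked(a,a), linked(d,d), on(d), ready(a), ready(b), ready(d)}
2. swap(a)  →  {holds(a), holds(d), linked(d,d), near(a), on(d), ready(a), ready(b), ready(d)}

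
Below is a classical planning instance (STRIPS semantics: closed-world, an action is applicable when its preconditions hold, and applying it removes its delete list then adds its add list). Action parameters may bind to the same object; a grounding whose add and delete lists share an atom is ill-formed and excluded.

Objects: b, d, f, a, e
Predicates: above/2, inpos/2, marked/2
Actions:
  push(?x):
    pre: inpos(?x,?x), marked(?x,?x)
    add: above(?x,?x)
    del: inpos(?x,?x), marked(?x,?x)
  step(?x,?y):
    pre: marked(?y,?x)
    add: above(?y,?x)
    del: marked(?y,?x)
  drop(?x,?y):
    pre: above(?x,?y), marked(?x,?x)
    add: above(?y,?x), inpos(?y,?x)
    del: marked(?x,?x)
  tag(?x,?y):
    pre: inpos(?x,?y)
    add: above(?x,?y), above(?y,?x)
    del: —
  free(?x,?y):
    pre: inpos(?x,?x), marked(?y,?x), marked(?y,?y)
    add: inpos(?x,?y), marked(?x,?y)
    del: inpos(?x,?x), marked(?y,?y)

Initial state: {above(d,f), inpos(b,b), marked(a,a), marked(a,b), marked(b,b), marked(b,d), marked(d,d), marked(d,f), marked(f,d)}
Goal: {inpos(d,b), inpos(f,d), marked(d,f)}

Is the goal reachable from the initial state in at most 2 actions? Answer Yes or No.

1. step(d,b)  →  {above(b,d), above(d,f), inpos(b,b), marked(a,a), marked(a,b), marked(b,b), marked(d,d), marked(d,f), marked(f,d)}
2. drop(b,d)  →  {above(b,d), above(d,b), above(d,f), inpos(b,b), inpos(d,b), marked(a,a), marked(a,b), marked(d,d), marked(d,f), marked(f,d)}
3. drop(d,f)  →  {above(b,d), above(d,b), above(d,f), above(f,d), inpos(b,b), inpos(d,b), inpos(f,d), marked(a,a), marked(a,b), marked(d,f), marked(f,d)}
optimal plan length = 3; 3 > 2

No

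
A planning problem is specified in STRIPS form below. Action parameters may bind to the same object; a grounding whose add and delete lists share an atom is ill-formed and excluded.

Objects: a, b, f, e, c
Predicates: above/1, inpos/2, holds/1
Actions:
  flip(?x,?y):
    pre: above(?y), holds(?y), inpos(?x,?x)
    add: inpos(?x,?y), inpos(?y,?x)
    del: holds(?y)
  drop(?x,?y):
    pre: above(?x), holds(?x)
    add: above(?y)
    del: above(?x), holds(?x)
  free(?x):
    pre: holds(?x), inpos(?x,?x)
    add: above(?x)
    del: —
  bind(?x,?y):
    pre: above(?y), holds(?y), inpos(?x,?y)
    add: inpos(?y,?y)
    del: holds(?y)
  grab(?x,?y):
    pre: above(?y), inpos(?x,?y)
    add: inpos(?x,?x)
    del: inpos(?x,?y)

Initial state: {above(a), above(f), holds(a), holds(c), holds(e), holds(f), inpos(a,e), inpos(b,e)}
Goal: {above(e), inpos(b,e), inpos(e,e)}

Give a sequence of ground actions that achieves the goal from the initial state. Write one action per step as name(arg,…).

1. drop(a,e)  →  {above(e), above(f), holds(c), holds(e), holds(f), inpos(a,e), inpos(b,e)}
2. bind(a,e)  →  {above(e), above(f), holds(c), holds(f), inpos(a,e), inpos(b,e), inpos(e,e)}

drop(a,e); bind(a,e)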